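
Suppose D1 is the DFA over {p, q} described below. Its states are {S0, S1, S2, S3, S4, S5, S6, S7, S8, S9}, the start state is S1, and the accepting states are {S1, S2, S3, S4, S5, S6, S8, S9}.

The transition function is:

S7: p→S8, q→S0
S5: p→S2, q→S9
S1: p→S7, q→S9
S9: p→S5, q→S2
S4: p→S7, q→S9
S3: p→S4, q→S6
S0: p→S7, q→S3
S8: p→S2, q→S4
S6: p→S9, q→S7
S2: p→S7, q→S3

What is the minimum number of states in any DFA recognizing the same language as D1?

Every state is reachable, so we keep all 10.
Initial partition by acceptance: {S1,S2,S3,S4,S5,S6,S8,S9} | {S0,S7}.
Refine {S1,S2,S3,S4,S5,S6,S8,S9} on symbol p: members go to different blocks, giving {S3,S5,S6,S8,S9} and {S1,S2,S4}.
Split {S3,S5,S6,S8,S9} by δ(·,p) → {S3,S5,S8} and {S6,S9}.
On input q, block {S3,S5,S8} splits into {S3,S5} and {S8}.
On input p, block {S0,S7} splits into {S0} and {S7}.
On input q, block {S1,S2,S4} splits into {S1,S4} and {S2}.
On input p, block {S3,S5} splits into {S3} and {S5}.
On input p, block {S6,S9} splits into {S6} and {S9}.
Stable partition: {S3} | {S0} | {S1,S4} | {S6} | {S8} | {S7} | {S2} | {S5} | {S9} — 9 equivalence classes.

9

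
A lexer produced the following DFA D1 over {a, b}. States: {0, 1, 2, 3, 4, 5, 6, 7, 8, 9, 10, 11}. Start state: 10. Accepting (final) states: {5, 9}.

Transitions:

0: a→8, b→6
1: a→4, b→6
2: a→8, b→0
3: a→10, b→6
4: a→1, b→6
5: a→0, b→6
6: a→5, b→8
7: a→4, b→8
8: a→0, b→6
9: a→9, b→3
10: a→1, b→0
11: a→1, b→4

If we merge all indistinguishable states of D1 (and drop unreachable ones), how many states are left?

States {2,3,7,9,11} cannot be reached from the start state, so discard them.
Initial partition by acceptance: {5} | {0,1,4,6,8,10}.
Refine {0,1,4,6,8,10} on symbol a: members go to different blocks, giving {0,1,4,8,10} and {6}.
On input b, block {0,1,4,8,10} splits into {0,1,4,8} and {10}.
Stable partition: {5} | {0,1,4,8} | {6} | {10} — 4 equivalence classes.

4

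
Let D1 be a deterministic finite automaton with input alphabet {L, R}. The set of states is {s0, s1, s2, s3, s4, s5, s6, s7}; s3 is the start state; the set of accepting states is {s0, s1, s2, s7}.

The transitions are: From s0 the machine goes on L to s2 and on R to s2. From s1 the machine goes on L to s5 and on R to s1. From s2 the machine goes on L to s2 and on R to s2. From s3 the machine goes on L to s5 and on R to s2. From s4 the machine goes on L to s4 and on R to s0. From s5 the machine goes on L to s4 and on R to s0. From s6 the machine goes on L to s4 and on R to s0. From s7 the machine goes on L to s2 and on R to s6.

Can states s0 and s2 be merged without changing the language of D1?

First remove the unreachable states {s1,s6,s7}; 5 states remain.
Start with accepting vs non-accepting: {s0,s2} | {s3,s4,s5}.
The partition is now stable with 2 blocks: {s0,s2} | {s3,s4,s5}.
s0 and s2 lie in the same block of the stable partition, so they are equivalent — no string distinguishes them.

Yes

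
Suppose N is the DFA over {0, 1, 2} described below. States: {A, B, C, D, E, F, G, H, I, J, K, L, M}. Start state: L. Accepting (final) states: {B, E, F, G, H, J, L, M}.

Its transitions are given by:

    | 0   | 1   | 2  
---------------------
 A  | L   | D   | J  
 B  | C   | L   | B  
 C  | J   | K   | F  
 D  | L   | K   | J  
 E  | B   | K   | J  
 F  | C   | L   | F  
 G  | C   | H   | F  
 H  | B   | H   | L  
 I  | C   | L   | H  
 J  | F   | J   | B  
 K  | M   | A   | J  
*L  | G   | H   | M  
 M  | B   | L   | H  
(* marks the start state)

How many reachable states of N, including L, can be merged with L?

States {E,I} cannot be reached from the start state, so discard them.
P0 = {B,F,G,H,J,L,M} | {A,C,D,K}.
On input 0, block {B,F,G,H,J,L,M} splits into {H,J,L,M} and {B,F,G}.
On input 2, block {H,J,L,M} splits into {H,L,M} and {J}.
Refine {A,C,D,K} on symbol 0: members go to different blocks, giving {A,D,K} and {C}.
No further refinement is possible. Final partition (5 blocks): {H,L,M} | {A,D,K} | {B,F,G} | {J} | {C}.
The equivalence class containing L is {H,L,M}, of size 3.

3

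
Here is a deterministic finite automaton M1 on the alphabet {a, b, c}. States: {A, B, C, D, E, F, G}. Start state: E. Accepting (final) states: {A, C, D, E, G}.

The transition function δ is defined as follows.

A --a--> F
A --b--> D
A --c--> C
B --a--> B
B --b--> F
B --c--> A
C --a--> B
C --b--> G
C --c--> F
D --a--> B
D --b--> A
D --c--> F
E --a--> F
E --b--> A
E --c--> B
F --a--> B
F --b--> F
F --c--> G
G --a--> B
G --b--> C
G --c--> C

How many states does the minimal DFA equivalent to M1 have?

3

All states are reachable from the start state.
Initial partition by acceptance: {A,C,D,E,G} | {B,F}.
On input c, block {A,C,D,E,G} splits into {C,D,E} and {A,G}.
Stable partition: {C,D,E} | {B,F} | {A,G} — 3 equivalence classes.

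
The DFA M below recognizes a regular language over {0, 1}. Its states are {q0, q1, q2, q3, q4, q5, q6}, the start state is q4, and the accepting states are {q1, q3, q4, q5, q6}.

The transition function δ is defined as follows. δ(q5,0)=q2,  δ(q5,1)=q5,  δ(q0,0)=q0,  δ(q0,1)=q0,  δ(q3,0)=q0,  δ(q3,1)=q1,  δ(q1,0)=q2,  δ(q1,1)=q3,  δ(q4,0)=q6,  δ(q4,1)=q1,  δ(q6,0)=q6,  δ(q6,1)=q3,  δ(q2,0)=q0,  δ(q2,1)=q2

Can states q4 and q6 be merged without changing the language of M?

First remove the unreachable states {q5}; 6 states remain.
P0 = {q1,q3,q4,q6} | {q0,q2}.
Split {q1,q3,q4,q6} by δ(·,0) → {q1,q3} and {q4,q6}.
Stable partition: {q1,q3} | {q0,q2} | {q4,q6} — 3 equivalence classes.
q4 and q6 lie in the same block of the stable partition, so they are equivalent — no string distinguishes them.

Yes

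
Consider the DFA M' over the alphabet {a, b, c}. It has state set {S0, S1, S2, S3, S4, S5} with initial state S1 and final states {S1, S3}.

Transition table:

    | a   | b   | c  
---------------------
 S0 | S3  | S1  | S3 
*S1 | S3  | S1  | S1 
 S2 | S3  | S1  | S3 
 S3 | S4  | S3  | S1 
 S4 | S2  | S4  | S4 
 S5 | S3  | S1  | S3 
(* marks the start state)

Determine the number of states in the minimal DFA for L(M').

4

Reachable states from the start: {S1,S2,S3,S4}. Unreachable: {S0,S5} — drop them.
Initial partition by acceptance: {S1,S3} | {S2,S4}.
On input a, block {S1,S3} splits into {S1} and {S3}.
Split {S2,S4} by δ(·,a) → {S2} and {S4}.
No further refinement is possible. Final partition (4 blocks): {S1} | {S2} | {S3} | {S4}.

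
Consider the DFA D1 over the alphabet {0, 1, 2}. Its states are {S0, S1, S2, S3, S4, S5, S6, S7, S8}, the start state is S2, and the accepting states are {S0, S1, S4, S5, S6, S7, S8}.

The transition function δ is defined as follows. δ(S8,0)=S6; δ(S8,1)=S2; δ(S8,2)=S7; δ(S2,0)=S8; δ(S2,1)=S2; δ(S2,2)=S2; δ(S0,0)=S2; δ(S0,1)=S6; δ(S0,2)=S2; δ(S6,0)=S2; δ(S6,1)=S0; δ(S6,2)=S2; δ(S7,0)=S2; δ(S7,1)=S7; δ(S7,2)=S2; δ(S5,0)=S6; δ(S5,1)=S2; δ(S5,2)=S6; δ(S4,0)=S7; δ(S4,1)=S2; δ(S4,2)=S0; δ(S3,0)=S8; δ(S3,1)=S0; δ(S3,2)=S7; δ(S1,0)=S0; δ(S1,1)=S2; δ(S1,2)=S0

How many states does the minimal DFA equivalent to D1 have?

First remove the unreachable states {S1,S3,S4,S5}; 5 states remain.
Start with accepting vs non-accepting: {S0,S6,S7,S8} | {S2}.
On input 0, block {S0,S6,S7,S8} splits into {S0,S6,S7} and {S8}.
Stable partition: {S0,S6,S7} | {S2} | {S8} — 3 equivalence classes.

3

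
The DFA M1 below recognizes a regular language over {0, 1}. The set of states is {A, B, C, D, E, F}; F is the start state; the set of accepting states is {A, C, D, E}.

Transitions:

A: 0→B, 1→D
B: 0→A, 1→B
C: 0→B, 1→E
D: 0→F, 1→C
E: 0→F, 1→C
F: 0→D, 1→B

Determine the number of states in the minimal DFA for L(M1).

2

Every state is reachable, so we keep all 6.
P0 = {A,C,D,E} | {B,F}.
The partition is now stable with 2 blocks: {A,C,D,E} | {B,F}.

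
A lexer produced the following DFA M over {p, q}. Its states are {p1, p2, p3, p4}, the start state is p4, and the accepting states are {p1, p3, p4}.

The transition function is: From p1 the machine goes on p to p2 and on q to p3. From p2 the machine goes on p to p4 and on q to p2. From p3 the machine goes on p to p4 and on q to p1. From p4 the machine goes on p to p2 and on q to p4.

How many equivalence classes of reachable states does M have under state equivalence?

2

States {p1,p3} cannot be reached from the start state, so discard them.
Initial partition by acceptance: {p4} | {p2}.
The partition is now stable with 2 blocks: {p4} | {p2}.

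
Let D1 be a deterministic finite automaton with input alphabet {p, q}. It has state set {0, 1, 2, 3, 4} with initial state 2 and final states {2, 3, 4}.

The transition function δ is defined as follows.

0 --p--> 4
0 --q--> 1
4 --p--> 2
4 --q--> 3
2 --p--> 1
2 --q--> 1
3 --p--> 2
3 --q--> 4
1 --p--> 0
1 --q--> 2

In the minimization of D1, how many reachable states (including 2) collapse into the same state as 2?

1

Every state is reachable, so we keep all 5.
P0 = {2,3,4} | {0,1}.
Split {2,3,4} by δ(·,p) → {3,4} and {2}.
Refine {0,1} on symbol p: members go to different blocks, giving {0} and {1}.
Stable partition: {3,4} | {0} | {2} | {1} — 4 equivalence classes.
The equivalence class containing 2 is {2}, of size 1.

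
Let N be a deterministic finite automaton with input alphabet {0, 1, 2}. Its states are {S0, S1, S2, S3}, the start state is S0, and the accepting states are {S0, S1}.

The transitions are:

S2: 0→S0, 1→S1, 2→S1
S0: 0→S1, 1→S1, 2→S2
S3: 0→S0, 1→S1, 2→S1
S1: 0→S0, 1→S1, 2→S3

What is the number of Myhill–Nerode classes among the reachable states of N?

All states are reachable from the start state.
P0 = {S0,S1} | {S2,S3}.
The partition is now stable with 2 blocks: {S0,S1} | {S2,S3}.

2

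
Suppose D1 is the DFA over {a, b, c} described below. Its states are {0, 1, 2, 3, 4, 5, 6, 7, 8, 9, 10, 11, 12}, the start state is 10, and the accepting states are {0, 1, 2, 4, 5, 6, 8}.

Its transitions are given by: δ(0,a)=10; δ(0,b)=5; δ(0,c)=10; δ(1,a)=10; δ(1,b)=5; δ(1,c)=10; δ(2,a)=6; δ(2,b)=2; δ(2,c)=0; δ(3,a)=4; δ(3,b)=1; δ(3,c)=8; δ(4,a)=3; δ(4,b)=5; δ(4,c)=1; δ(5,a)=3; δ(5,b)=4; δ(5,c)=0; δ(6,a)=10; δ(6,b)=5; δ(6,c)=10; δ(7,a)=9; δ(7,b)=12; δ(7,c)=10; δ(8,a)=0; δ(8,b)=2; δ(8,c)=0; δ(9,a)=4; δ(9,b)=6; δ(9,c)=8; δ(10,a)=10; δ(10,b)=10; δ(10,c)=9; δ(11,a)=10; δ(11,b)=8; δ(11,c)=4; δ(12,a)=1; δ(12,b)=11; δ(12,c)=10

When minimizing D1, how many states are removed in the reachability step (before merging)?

No path from 10 leads to 7, 11, 12; the other 10 states are all reachable.

3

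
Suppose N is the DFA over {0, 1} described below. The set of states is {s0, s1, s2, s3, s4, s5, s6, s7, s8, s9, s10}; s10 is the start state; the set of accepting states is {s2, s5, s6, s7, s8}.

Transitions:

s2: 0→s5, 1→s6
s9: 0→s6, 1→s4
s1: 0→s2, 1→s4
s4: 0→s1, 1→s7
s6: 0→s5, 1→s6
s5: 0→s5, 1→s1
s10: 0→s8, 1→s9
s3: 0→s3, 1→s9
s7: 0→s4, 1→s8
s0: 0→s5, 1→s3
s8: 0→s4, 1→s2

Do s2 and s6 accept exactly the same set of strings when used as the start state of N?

First remove the unreachable states {s0,s3}; 9 states remain.
Start with accepting vs non-accepting: {s2,s5,s6,s7,s8} | {s1,s4,s9,s10}.
On input 0, block {s2,s5,s6,s7,s8} splits into {s2,s5,s6} and {s7,s8}.
Split {s2,s5,s6} by δ(·,1) → {s2,s6} and {s5}.
On input 0, block {s1,s4,s9,s10} splits into {s1,s9} and {s4} and {s10}.
Split {s7,s8} by δ(·,1) → {s7} and {s8}.
Stable partition: {s2,s6} | {s1,s9} | {s7} | {s5} | {s4} | {s10} | {s8} — 7 equivalence classes.
s2 and s6 lie in the same block of the stable partition, so they are equivalent — no string distinguishes them.

Yes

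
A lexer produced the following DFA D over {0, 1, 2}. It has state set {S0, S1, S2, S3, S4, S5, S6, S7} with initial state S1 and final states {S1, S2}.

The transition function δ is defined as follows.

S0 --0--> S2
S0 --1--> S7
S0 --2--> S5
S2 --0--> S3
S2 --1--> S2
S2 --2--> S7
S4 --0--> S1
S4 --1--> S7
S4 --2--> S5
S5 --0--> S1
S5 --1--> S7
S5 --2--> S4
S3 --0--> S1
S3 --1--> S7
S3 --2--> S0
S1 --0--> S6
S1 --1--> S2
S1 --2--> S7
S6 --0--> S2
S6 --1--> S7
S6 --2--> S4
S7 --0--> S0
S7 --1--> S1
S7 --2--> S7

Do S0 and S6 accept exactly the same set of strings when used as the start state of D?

All states are reachable from the start state.
P0 = {S1,S2} | {S0,S3,S4,S5,S6,S7}.
On input 0, block {S0,S3,S4,S5,S6,S7} splits into {S0,S3,S4,S5,S6} and {S7}.
No further refinement is possible. Final partition (3 blocks): {S1,S2} | {S0,S3,S4,S5,S6} | {S7}.
S0 and S6 lie in the same block of the stable partition, so they are equivalent — no string distinguishes them.

Yes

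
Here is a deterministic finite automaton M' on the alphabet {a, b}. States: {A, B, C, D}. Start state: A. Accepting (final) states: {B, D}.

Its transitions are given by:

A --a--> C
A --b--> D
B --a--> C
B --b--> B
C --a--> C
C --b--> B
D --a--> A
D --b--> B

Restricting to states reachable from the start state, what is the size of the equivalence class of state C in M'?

2

P0 = {B,D} | {A,C}.
The partition is now stable with 2 blocks: {B,D} | {A,C}.
State C belongs to the block {A,C}, which has 2 states.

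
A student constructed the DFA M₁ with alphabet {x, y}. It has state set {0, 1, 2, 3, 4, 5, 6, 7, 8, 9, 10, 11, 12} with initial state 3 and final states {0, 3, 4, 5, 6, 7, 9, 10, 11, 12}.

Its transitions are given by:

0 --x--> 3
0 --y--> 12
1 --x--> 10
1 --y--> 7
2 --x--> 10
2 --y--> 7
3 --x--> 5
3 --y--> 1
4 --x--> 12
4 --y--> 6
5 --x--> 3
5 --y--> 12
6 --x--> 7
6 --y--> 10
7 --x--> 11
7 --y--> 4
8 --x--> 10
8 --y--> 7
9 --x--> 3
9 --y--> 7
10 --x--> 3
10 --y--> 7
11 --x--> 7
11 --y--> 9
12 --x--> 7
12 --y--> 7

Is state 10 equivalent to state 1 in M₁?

States {0,2,8} cannot be reached from the start state, so discard them.
Initial partition by acceptance: {3,4,5,6,7,9,10,11,12} | {1}.
Refine {3,4,5,6,7,9,10,11,12} on symbol y: members go to different blocks, giving {4,5,6,7,9,10,11,12} and {3}.
Split {4,5,6,7,9,10,11,12} by δ(·,x) → {4,6,7,11,12} and {5,9,10}.
On input y, block {4,6,7,11,12} splits into {4,7,12} and {6,11}.
Split {4,7,12} by δ(·,x) → {4,12} and {7}.
Refine {4,12} on symbol x: members go to different blocks, giving {4} and {12}.
Refine {5,9,10} on symbol y: members go to different blocks, giving {9,10} and {5}.
Stable partition: {4} | {1} | {3} | {9,10} | {6,11} | {7} | {12} | {5} — 8 equivalence classes.
10 and 1 end up in different blocks, so they are distinguishable. For instance, the string 'ε' is accepted from only 10.

No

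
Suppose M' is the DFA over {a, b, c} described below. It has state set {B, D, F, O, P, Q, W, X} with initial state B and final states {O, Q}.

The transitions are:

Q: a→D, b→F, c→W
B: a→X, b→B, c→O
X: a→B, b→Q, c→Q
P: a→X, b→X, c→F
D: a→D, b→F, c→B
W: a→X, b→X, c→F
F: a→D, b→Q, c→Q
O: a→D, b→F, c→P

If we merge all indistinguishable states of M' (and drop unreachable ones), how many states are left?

6

Every state is reachable, so we keep all 8.
Start with accepting vs non-accepting: {O,Q} | {B,D,F,P,W,X}.
Split {B,D,F,P,W,X} by δ(·,b) → {B,D,P,W} and {F,X}.
On input a, block {B,D,P,W} splits into {B,P,W} and {D}.
On input b, block {B,P,W} splits into {P,W} and {B}.
On input a, block {F,X} splits into {F} and {X}.
The partition is now stable with 6 blocks: {O,Q} | {P,W} | {F} | {D} | {B} | {X}.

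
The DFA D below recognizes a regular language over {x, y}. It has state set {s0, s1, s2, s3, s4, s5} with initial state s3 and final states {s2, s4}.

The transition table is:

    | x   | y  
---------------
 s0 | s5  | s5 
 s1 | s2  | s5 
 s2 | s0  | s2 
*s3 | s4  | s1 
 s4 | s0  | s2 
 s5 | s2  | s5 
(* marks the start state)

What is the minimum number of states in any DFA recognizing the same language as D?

3

Every state is reachable, so we keep all 6.
Initial partition by acceptance: {s2,s4} | {s0,s1,s3,s5}.
On input x, block {s0,s1,s3,s5} splits into {s1,s3,s5} and {s0}.
Stable partition: {s2,s4} | {s1,s3,s5} | {s0} — 3 equivalence classes.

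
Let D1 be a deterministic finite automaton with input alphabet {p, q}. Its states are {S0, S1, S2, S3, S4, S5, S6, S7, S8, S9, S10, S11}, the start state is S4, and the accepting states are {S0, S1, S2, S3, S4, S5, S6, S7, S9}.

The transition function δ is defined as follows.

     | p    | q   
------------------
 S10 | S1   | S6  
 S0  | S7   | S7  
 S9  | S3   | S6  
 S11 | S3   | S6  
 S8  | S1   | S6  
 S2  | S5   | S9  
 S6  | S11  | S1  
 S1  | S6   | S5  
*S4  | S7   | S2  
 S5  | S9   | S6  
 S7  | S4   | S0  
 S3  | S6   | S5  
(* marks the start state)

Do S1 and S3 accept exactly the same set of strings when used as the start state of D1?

First remove the unreachable states {S8,S10}; 10 states remain.
Initial partition by acceptance: {S0,S1,S2,S3,S4,S5,S6,S7,S9} | {S11}.
Refine {S0,S1,S2,S3,S4,S5,S6,S7,S9} on symbol p: members go to different blocks, giving {S0,S1,S2,S3,S4,S5,S7,S9} and {S6}.
Split {S0,S1,S2,S3,S4,S5,S7,S9} by δ(·,p) → {S0,S2,S4,S5,S7,S9} and {S1,S3}.
Refine {S0,S2,S4,S5,S7,S9} on symbol p: members go to different blocks, giving {S0,S2,S4,S5,S7} and {S9}.
Split {S0,S2,S4,S5,S7} by δ(·,p) → {S0,S2,S4,S7} and {S5}.
On input p, block {S0,S2,S4,S7} splits into {S0,S4,S7} and {S2}.
Split {S0,S4,S7} by δ(·,q) → {S0,S7} and {S4}.
On input p, block {S0,S7} splits into {S0} and {S7}.
No further refinement is possible. Final partition (9 blocks): {S0} | {S11} | {S6} | {S1,S3} | {S9} | {S5} | {S2} | {S4} | {S7}.
S1 and S3 lie in the same block of the stable partition, so they are equivalent — no string distinguishes them.

Yes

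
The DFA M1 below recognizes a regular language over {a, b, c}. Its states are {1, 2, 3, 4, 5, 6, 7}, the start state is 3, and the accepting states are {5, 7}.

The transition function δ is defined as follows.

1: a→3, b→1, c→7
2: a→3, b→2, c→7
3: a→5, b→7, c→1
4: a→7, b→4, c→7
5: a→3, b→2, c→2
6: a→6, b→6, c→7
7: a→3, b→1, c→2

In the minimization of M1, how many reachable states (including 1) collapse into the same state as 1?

2

First remove the unreachable states {4,6}; 5 states remain.
Start with accepting vs non-accepting: {5,7} | {1,2,3}.
Refine {1,2,3} on symbol a: members go to different blocks, giving {1,2} and {3}.
No further refinement is possible. Final partition (3 blocks): {5,7} | {1,2} | {3}.
The equivalence class containing 1 is {1,2}, of size 2.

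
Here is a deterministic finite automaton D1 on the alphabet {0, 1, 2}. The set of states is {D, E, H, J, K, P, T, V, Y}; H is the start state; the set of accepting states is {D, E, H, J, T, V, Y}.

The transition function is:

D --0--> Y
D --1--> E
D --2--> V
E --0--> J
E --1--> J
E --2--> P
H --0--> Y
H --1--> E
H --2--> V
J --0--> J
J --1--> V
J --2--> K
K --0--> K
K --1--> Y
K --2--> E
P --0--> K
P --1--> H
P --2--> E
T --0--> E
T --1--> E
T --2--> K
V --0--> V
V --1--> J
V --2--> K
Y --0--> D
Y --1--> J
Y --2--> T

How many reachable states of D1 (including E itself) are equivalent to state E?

Start with accepting vs non-accepting: {D,E,H,J,T,V,Y} | {K,P}.
Split {D,E,H,J,T,V,Y} by δ(·,2) → {E,J,T,V} and {D,H,Y}.
The partition is now stable with 3 blocks: {E,J,T,V} | {K,P} | {D,H,Y}.
The equivalence class containing E is {E,J,T,V}, of size 4.

4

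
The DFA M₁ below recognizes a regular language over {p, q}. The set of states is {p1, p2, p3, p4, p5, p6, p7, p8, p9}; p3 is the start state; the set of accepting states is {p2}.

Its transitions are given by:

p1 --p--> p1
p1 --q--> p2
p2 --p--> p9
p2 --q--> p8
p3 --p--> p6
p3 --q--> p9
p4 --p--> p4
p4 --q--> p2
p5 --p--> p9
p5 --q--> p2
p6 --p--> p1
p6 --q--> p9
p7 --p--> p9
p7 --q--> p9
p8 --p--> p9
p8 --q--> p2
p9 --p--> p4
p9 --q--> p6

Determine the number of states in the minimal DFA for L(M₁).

Reachable states from the start: {p1,p2,p3,p4,p6,p8,p9}. Unreachable: {p5,p7} — drop them.
P0 = {p2} | {p1,p3,p4,p6,p8,p9}.
On input q, block {p1,p3,p4,p6,p8,p9} splits into {p1,p4,p8} and {p3,p6,p9}.
Split {p1,p4,p8} by δ(·,p) → {p1,p4} and {p8}.
Split {p3,p6,p9} by δ(·,p) → {p6,p9} and {p3}.
No further refinement is possible. Final partition (5 blocks): {p2} | {p1,p4} | {p6,p9} | {p8} | {p3}.

5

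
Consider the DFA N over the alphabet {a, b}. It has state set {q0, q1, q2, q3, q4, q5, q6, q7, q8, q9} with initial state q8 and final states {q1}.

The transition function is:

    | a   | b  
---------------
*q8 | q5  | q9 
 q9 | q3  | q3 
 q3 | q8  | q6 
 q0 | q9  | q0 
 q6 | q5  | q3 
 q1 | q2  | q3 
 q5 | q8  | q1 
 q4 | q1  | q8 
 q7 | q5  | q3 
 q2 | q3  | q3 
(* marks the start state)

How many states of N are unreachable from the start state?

Starting at q8 and following transitions, the reachable set is {q1, q2, q3, q5, q6, q8, q9}. That leaves q0, q4, q7 unreachable — 3 in total.

3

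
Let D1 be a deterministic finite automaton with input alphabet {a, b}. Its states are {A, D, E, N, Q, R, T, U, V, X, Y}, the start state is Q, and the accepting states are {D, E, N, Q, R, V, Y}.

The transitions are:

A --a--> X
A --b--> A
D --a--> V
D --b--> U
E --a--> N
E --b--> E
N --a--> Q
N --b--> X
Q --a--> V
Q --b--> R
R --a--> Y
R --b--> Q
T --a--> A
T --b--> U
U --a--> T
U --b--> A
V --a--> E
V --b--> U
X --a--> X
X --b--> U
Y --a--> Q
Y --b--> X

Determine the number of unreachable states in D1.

No path from Q leads to D; the other 10 states are all reachable.

1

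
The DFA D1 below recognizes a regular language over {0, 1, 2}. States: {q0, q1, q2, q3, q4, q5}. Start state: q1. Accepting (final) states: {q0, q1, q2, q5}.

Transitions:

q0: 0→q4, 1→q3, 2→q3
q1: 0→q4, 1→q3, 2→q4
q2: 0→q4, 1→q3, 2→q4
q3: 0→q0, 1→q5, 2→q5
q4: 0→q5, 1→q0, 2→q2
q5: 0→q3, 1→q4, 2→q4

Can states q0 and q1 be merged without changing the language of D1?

Yes

Start with accepting vs non-accepting: {q0,q1,q2,q5} | {q3,q4}.
No further refinement is possible. Final partition (2 blocks): {q0,q1,q2,q5} | {q3,q4}.
q0 and q1 lie in the same block of the stable partition, so they are equivalent — no string distinguishes them.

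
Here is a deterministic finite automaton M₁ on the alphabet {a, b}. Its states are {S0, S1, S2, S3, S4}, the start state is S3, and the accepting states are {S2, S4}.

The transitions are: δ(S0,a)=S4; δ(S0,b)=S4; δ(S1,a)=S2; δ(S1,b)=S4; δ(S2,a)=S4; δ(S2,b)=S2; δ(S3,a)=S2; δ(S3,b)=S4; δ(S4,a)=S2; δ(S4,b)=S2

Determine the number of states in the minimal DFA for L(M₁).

Reachable states from the start: {S2,S3,S4}. Unreachable: {S0,S1} — drop them.
Start with accepting vs non-accepting: {S2,S4} | {S3}.
The partition is now stable with 2 blocks: {S2,S4} | {S3}.

2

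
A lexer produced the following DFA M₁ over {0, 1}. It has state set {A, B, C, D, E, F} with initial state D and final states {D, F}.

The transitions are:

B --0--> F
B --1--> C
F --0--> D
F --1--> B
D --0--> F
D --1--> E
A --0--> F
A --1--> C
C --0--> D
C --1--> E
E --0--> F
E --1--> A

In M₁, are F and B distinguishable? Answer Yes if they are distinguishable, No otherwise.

All states are reachable from the start state.
Start with accepting vs non-accepting: {D,F} | {A,B,C,E}.
No further refinement is possible. Final partition (2 blocks): {D,F} | {A,B,C,E}.
F and B end up in different blocks, so they are distinguishable. For instance, the string 'ε' is accepted from only F.

Yes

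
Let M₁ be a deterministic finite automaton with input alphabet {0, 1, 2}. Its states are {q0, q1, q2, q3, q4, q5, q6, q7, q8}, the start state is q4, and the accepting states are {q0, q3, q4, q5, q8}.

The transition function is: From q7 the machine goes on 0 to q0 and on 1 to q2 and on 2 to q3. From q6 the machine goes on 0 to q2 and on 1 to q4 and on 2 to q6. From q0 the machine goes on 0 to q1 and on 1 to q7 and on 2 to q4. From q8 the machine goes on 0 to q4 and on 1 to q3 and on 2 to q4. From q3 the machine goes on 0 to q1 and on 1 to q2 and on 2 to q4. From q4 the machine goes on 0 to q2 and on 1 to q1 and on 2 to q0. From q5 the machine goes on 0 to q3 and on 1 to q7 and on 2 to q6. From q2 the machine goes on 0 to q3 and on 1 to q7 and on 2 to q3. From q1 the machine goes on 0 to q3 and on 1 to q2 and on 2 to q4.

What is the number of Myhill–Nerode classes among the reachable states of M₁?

Reachable states from the start: {q0,q1,q2,q3,q4,q7}. Unreachable: {q5,q6,q8} — drop them.
P0 = {q0,q3,q4} | {q1,q2,q7}.
No further refinement is possible. Final partition (2 blocks): {q0,q3,q4} | {q1,q2,q7}.

2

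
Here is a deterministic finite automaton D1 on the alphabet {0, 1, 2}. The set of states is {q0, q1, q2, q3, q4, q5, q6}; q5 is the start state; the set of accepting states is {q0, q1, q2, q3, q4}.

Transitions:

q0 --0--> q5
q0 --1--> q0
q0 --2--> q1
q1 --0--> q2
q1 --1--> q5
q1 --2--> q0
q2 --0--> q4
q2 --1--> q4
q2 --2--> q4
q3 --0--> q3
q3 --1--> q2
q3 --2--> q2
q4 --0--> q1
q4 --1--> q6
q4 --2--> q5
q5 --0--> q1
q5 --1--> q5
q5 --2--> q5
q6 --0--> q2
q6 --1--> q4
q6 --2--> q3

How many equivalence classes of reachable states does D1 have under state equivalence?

Every state is reachable, so we keep all 7.
Start with accepting vs non-accepting: {q0,q1,q2,q3,q4} | {q5,q6}.
Refine {q0,q1,q2,q3,q4} on symbol 0: members go to different blocks, giving {q1,q2,q3,q4} and {q0}.
Refine {q1,q2,q3,q4} on symbol 1: members go to different blocks, giving {q1,q4} and {q2,q3}.
Split {q1,q4} by δ(·,0) → {q1} and {q4}.
Refine {q5,q6} on symbol 0: members go to different blocks, giving {q5} and {q6}.
On input 0, block {q2,q3} splits into {q2} and {q3}.
No further refinement is possible. Final partition (7 blocks): {q1} | {q5} | {q0} | {q2} | {q4} | {q6} | {q3}.

7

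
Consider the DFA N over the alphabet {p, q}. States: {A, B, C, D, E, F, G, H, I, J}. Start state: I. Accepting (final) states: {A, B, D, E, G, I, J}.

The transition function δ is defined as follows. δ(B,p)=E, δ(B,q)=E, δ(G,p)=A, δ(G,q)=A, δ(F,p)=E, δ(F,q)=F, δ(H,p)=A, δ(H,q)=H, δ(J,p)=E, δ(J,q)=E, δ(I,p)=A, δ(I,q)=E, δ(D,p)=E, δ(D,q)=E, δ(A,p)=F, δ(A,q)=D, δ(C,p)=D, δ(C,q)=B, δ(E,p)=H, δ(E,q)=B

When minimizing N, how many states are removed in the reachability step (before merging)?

BFS from I reaches {A, B, D, E, F, H, I}; the 3 state(s) C, G, J are never visited.

3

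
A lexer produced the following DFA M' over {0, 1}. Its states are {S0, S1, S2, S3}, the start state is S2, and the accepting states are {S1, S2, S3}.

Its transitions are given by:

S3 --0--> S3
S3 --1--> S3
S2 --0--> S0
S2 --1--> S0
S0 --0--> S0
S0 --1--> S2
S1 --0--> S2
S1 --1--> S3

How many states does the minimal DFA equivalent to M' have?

States {S1,S3} cannot be reached from the start state, so discard them.
Start with accepting vs non-accepting: {S2} | {S0}.
The partition is now stable with 2 blocks: {S2} | {S0}.

2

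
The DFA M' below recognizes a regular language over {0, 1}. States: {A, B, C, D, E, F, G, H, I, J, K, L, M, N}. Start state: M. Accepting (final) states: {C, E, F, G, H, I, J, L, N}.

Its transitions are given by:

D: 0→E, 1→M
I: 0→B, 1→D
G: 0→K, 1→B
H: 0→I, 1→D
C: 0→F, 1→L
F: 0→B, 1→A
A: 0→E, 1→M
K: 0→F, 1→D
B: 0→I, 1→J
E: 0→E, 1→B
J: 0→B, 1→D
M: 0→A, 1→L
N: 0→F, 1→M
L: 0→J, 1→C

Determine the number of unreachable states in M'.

4

BFS from M reaches {A, B, C, D, E, F, I, J, L, M}; the 4 state(s) G, H, K, N are never visited.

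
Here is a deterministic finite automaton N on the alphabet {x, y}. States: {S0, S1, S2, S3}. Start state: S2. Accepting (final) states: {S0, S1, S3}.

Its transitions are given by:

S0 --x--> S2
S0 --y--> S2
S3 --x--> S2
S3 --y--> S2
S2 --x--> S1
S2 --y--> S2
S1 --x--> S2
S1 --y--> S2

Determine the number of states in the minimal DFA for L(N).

Reachable states from the start: {S1,S2}. Unreachable: {S0,S3} — drop them.
P0 = {S1} | {S2}.
Stable partition: {S1} | {S2} — 2 equivalence classes.

2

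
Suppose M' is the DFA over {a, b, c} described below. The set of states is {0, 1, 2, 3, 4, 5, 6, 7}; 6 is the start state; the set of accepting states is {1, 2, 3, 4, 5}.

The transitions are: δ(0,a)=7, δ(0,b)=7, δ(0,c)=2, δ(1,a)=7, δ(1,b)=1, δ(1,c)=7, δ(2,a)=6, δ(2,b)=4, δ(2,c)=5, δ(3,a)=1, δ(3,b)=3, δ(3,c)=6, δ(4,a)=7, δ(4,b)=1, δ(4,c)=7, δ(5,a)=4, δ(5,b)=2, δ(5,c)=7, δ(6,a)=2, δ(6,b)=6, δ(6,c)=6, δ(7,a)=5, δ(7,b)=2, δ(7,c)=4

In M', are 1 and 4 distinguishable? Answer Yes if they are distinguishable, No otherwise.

First remove the unreachable states {0,3}; 6 states remain.
P0 = {1,2,4,5} | {6,7}.
Refine {1,2,4,5} on symbol a: members go to different blocks, giving {1,2,4} and {5}.
Refine {1,2,4} on symbol c: members go to different blocks, giving {1,4} and {2}.
On input a, block {6,7} splits into {6} and {7}.
No further refinement is possible. Final partition (5 blocks): {1,4} | {6} | {5} | {2} | {7}.
1 and 4 lie in the same block of the stable partition, so they are equivalent — no string distinguishes them.

No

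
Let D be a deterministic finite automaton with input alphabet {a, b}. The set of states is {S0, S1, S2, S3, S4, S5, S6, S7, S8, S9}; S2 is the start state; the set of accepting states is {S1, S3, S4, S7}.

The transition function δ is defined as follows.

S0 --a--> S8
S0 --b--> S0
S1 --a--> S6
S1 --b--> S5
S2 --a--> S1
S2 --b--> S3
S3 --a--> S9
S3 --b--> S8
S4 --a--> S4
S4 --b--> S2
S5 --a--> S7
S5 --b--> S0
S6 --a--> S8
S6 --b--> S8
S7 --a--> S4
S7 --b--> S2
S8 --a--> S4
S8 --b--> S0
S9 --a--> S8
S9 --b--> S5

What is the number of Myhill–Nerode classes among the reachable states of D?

P0 = {S1,S3,S4,S7} | {S0,S2,S5,S6,S8,S9}.
Split {S1,S3,S4,S7} by δ(·,a) → {S1,S3} and {S4,S7}.
Refine {S0,S2,S5,S6,S8,S9} on symbol a: members go to different blocks, giving {S0,S6,S9} and {S5,S8} and {S2}.
Split {S0,S6,S9} by δ(·,b) → {S6,S9} and {S0}.
The partition is now stable with 6 blocks: {S1,S3} | {S6,S9} | {S4,S7} | {S5,S8} | {S2} | {S0}.

6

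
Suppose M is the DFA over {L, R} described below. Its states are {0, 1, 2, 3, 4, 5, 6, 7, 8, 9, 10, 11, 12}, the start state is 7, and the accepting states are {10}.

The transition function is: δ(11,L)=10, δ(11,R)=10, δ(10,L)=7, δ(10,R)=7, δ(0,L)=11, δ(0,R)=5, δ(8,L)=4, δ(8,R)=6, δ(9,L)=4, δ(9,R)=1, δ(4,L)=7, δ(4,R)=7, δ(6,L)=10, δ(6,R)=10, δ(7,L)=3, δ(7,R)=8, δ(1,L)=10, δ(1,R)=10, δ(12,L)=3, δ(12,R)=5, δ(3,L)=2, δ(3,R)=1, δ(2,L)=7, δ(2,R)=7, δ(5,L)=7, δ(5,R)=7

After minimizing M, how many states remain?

5

Reachable states from the start: {1,2,3,4,6,7,8,10}. Unreachable: {0,5,9,11,12} — drop them.
Start with accepting vs non-accepting: {10} | {1,2,3,4,6,7,8}.
On input L, block {1,2,3,4,6,7,8} splits into {2,3,4,7,8} and {1,6}.
Split {2,3,4,7,8} by δ(·,R) → {2,4,7} and {3,8}.
Split {2,4,7} by δ(·,L) → {2,4} and {7}.
Stable partition: {10} | {2,4} | {1,6} | {3,8} | {7} — 5 equivalence classes.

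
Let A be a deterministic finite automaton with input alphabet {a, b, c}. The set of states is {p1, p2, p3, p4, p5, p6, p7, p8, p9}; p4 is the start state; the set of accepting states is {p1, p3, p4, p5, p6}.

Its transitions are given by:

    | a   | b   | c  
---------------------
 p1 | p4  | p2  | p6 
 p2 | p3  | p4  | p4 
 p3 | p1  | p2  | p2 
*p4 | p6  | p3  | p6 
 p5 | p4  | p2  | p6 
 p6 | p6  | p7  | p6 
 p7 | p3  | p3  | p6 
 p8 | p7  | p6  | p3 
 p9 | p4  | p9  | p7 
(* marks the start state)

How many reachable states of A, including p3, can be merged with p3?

Reachable states from the start: {p1,p2,p3,p4,p6,p7}. Unreachable: {p5,p8,p9} — drop them.
Start with accepting vs non-accepting: {p1,p3,p4,p6} | {p2,p7}.
Refine {p1,p3,p4,p6} on symbol b: members go to different blocks, giving {p1,p3,p6} and {p4}.
On input a, block {p1,p3,p6} splits into {p3,p6} and {p1}.
Refine {p3,p6} on symbol a: members go to different blocks, giving {p3} and {p6}.
Split {p2,p7} by δ(·,b) → {p2} and {p7}.
Stable partition: {p3} | {p2} | {p4} | {p1} | {p6} | {p7} — 6 equivalence classes.
The equivalence class containing p3 is {p3}, of size 1.

1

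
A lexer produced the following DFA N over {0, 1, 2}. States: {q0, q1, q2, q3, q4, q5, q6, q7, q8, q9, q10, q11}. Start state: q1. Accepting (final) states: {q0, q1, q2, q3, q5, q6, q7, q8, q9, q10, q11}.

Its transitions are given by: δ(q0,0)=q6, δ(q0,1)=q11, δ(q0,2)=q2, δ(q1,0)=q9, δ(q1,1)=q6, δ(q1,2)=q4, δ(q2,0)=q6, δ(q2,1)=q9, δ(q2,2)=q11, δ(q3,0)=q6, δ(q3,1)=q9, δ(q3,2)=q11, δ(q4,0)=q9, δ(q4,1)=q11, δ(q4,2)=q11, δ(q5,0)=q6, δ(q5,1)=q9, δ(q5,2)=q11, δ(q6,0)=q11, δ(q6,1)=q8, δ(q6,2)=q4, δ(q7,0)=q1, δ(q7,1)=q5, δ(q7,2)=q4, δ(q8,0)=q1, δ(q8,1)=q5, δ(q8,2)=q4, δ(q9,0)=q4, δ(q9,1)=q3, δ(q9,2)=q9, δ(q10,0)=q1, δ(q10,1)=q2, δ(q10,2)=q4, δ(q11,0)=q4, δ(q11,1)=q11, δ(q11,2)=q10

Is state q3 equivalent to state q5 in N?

Yes

States {q0,q7} cannot be reached from the start state, so discard them.
Initial partition by acceptance: {q1,q2,q3,q5,q6,q8,q9,q10,q11} | {q4}.
Split {q1,q2,q3,q5,q6,q8,q9,q10,q11} by δ(·,0) → {q1,q2,q3,q5,q6,q8,q10} and {q9,q11}.
Refine {q1,q2,q3,q5,q6,q8,q10} on symbol 0: members go to different blocks, giving {q2,q3,q5,q8,q10} and {q1,q6}.
On input 1, block {q2,q3,q5,q8,q10} splits into {q2,q3,q5} and {q8,q10}.
On input 1, block {q9,q11} splits into {q9} and {q11}.
Refine {q1,q6} on symbol 0: members go to different blocks, giving {q1} and {q6}.
The partition is now stable with 7 blocks: {q2,q3,q5} | {q4} | {q9} | {q1} | {q8,q10} | {q11} | {q6}.
q3 and q5 lie in the same block of the stable partition, so they are equivalent — no string distinguishes them.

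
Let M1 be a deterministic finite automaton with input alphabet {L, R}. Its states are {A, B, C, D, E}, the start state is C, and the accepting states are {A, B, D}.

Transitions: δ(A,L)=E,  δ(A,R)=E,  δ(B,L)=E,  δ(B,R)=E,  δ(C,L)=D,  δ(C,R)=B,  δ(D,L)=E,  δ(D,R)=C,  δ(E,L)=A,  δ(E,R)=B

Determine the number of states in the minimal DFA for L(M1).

2

Every state is reachable, so we keep all 5.
Initial partition by acceptance: {A,B,D} | {C,E}.
The partition is now stable with 2 blocks: {A,B,D} | {C,E}.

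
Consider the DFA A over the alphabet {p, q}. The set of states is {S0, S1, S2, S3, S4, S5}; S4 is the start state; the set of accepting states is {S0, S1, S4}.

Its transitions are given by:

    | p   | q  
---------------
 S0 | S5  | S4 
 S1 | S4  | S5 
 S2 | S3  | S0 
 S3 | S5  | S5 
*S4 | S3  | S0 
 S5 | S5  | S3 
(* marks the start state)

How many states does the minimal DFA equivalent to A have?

First remove the unreachable states {S1,S2}; 4 states remain.
P0 = {S0,S4} | {S3,S5}.
Stable partition: {S0,S4} | {S3,S5} — 2 equivalence classes.

2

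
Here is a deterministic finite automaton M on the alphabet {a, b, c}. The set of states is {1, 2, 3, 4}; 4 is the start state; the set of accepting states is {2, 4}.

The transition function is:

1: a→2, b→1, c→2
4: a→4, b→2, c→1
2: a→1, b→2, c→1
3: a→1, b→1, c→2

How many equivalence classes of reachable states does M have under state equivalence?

3

Reachable states from the start: {1,2,4}. Unreachable: {3} — drop them.
P0 = {2,4} | {1}.
Split {2,4} by δ(·,a) → {2} and {4}.
No further refinement is possible. Final partition (3 blocks): {2} | {1} | {4}.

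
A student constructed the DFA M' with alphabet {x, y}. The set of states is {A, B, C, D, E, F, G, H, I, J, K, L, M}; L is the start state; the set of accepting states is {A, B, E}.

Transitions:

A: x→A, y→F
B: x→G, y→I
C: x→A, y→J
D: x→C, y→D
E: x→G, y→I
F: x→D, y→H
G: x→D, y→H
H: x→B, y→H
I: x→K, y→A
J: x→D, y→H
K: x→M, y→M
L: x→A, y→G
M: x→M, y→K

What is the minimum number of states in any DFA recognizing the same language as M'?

States {E} cannot be reached from the start state, so discard them.
Initial partition by acceptance: {A,B} | {C,D,F,G,H,I,J,K,L,M}.
On input x, block {A,B} splits into {A} and {B}.
Split {C,D,F,G,H,I,J,K,L,M} by δ(·,x) → {D,F,G,I,J,K,M} and {C,L} and {H}.
On input x, block {D,F,G,I,J,K,M} splits into {F,G,I,J,K,M} and {D}.
On input x, block {F,G,I,J,K,M} splits into {F,G,J} and {I,K,M}.
Split {I,K,M} by δ(·,y) → {K,M} and {I}.
No further refinement is possible. Final partition (8 blocks): {A} | {F,G,J} | {B} | {C,L} | {H} | {D} | {K,M} | {I}.

8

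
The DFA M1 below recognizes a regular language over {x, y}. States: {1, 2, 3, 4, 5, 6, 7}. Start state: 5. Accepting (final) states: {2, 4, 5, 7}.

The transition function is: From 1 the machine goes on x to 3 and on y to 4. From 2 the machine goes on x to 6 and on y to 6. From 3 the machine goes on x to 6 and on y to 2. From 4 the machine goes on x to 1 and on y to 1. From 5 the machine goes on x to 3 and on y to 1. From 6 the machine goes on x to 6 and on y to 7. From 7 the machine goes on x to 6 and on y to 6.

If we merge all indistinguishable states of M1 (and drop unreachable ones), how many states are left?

All states are reachable from the start state.
P0 = {2,4,5,7} | {1,3,6}.
The partition is now stable with 2 blocks: {2,4,5,7} | {1,3,6}.

2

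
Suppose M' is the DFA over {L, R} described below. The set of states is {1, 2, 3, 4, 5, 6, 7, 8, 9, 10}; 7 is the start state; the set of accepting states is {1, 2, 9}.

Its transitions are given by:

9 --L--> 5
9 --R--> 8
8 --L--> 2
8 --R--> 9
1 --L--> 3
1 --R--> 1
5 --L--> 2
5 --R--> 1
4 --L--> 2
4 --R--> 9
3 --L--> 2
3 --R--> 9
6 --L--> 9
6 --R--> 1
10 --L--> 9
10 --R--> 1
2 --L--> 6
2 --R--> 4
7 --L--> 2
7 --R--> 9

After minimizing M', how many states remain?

4

States {10} cannot be reached from the start state, so discard them.
P0 = {1,2,9} | {3,4,5,6,7,8}.
On input R, block {1,2,9} splits into {2,9} and {1}.
On input R, block {3,4,5,6,7,8} splits into {3,4,7,8} and {5,6}.
No further refinement is possible. Final partition (4 blocks): {2,9} | {3,4,7,8} | {1} | {5,6}.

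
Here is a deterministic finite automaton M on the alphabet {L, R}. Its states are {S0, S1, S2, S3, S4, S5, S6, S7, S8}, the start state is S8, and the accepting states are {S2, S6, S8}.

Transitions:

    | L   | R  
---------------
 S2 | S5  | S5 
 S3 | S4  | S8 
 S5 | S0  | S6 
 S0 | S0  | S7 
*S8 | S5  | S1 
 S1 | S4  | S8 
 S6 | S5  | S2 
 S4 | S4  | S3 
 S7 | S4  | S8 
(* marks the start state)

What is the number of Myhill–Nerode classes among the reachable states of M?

P0 = {S2,S6,S8} | {S0,S1,S3,S4,S5,S7}.
Split {S2,S6,S8} by δ(·,R) → {S2,S8} and {S6}.
On input R, block {S0,S1,S3,S4,S5,S7} splits into {S1,S3,S7} and {S0,S4} and {S5}.
Split {S2,S8} by δ(·,R) → {S2} and {S8}.
Stable partition: {S2} | {S1,S3,S7} | {S6} | {S0,S4} | {S5} | {S8} — 6 equivalence classes.

6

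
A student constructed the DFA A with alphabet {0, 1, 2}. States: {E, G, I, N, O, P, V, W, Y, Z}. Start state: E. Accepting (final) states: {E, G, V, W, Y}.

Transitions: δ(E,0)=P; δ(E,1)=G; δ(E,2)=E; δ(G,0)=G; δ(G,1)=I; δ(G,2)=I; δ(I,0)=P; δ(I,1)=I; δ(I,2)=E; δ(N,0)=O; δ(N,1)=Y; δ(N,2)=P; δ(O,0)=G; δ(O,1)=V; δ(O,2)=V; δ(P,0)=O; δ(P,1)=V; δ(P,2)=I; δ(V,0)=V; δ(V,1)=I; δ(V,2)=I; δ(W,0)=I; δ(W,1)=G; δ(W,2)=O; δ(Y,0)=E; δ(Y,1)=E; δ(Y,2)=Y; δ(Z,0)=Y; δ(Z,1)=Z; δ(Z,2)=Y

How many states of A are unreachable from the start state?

4

No path from E leads to N, W, Y, Z; the other 6 states are all reachable.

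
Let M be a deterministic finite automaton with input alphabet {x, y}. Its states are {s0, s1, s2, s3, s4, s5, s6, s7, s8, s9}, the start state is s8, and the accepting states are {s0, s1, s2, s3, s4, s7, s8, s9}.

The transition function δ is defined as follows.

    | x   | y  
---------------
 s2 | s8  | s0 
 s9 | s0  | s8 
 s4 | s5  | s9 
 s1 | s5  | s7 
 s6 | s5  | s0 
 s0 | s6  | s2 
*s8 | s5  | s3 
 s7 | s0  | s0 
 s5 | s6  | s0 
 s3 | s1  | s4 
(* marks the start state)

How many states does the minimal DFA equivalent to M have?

Start with accepting vs non-accepting: {s0,s1,s2,s3,s4,s7,s8,s9} | {s5,s6}.
Refine {s0,s1,s2,s3,s4,s7,s8,s9} on symbol x: members go to different blocks, giving {s0,s1,s4,s8} and {s2,s3,s7,s9}.
No further refinement is possible. Final partition (3 blocks): {s0,s1,s4,s8} | {s5,s6} | {s2,s3,s7,s9}.

3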